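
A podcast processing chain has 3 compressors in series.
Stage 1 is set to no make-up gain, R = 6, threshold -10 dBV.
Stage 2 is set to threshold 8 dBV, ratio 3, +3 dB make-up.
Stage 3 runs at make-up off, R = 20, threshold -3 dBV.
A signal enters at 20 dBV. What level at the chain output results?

-2.95 dBV

Stage 1: overshoot 30 dB → 30/6 = 5 dB → -5 dBV.
Stage 2: -5 dBV is at or below the 8 dBV threshold — no compression; make-up brings it to -2 dBV.
Stage 3: overshoot 1 dB → 1/20 = 0.05 dB → -2.95 dBV.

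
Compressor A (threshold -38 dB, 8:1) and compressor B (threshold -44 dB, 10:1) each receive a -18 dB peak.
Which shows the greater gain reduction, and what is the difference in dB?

A: 20 dB over, compressed to 2.5 dB over, so 17.5 dB of GR.
B: 26 dB over, compressed to 2.6 dB over, so 23.4 dB of GR.
B applies 5.9 dB more gain reduction.

B, by 5.9 dB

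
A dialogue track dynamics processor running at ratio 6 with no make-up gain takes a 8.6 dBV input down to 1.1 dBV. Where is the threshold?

Gain reduction = 8.6 − 1.1 = 7.5 dB; output overshoot = GR / (R − 1) = 7.5 / 5 = 1.5 dB.
Threshold = output − output overshoot = 1.1 − 1.5 = -0.4 dBV.

-0.4 dBV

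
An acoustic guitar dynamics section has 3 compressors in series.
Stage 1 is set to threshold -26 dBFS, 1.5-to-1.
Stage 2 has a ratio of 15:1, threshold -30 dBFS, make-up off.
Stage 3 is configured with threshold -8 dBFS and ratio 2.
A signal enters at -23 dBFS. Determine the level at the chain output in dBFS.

-29.6 dBFS

Stage 1: -23 dBFS is 3 dB over -26 dBFS; at 1.5:1 that becomes 2 dB over, giving -24 dBFS.
Stage 2: 6 dB above -30 dBFS, reduced 15:1 to 0.4 dB above → -29.6 dBFS.
Stage 3: below threshold (-29.6 ≤ -8); passes unchanged; output -29.6 dBFS.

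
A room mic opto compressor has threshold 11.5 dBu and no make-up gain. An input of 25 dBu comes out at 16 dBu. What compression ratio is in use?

3:1

Input overshoot = 25 − 11.5 = 13.5 dB; output overshoot = 16 − 11.5 = 4.5 dB.
Ratio = 13.5 / 4.5 = 3.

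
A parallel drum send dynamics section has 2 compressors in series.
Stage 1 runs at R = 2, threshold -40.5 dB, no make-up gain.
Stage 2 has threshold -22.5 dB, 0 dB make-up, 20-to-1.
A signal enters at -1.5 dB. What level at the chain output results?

Stage 1: overshoot 39 dB → 39/2 = 19.5 dB → -21 dB.
Stage 2: 1.5 dB above -22.5 dB, reduced 20:1 to 0.075 dB above → -22.425 dB.

-22.425 dB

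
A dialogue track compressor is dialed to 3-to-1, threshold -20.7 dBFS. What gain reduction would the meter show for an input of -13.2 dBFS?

Overshoot = -13.2 − (-20.7) = 7.5 dB.
At 3:1, output sits 7.5/3 = 2.5 dB above threshold.
So the signal is attenuated by 7.5 − 2.5 = 5 dB.

5 dB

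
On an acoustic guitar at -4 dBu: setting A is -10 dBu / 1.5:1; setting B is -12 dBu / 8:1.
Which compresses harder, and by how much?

A: GR = 6 − 6/1.5 = 2 dB.
B: GR = 8 − 8/8 = 7 dB.
B reduces 5 dB more.

B, by 5 dB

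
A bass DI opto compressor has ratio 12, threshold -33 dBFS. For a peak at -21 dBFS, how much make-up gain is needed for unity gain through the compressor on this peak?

Overshoot 12 dB → 12/12 = 1 dB after compression, so the compressed level is -33 + 1 = -32 dBFS.
Make-up = target − compressed = -21 − (-32) = 11 dB.

11 dB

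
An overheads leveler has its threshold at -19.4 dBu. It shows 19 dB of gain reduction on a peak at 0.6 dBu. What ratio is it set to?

20:1

Input overshoot = 0.6 − (-19.4) = 20 dB.
Output overshoot = 20 − 19 = 1 dB.
Ratio = input overshoot / output overshoot = 20 / 1 = 20.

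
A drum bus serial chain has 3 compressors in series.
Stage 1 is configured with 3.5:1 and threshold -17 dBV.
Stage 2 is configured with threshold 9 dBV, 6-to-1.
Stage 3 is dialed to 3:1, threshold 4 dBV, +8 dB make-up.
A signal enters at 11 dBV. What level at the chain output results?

Stage 1: overshoot 28 dB → 28/3.5 = 8 dB → -9 dBV.
Stage 2: below threshold (-9 ≤ 9); passes unchanged; output -9 dBV.
Stage 3: -9 dBV ≤ 4 dBV, so stage 3 doesn't engage; make-up brings it to -1 dBV.

-1 dBV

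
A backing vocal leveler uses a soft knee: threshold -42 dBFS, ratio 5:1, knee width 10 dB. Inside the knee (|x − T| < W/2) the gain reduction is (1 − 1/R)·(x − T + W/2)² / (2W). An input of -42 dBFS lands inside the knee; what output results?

x − T + W/2 = -42 − (-42) + 5 = 5.
GR = (1 − 1/5) × 5² / 20 = 0.8 × 25 / 20 = 1 dB.
Output = -42 − 1 = -43 dBFS.

-43 dBFS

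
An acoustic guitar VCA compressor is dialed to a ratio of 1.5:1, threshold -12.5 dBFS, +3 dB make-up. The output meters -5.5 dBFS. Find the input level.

Before make-up, the level was -5.5 − 3 = -8.5 dBFS.
Post-compression overshoot = -8.5 − (-12.5) = 4 dB.
Before 1.5:1 compression the overshoot was 4 × 1.5 = 6 dB, so input = -12.5 + 6 = -6.5 dBFS.

-6.5 dBFS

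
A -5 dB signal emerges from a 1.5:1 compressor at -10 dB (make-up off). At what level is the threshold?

-20 dB

Gain reduction = -5 − (-10) = 5 dB; output overshoot = GR / (R − 1) = 5 / 0.5 = 10 dB.
Threshold = output − output overshoot = -10 − 10 = -20 dB.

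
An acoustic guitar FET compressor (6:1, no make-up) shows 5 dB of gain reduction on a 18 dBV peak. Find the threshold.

Let T be the threshold. Output overshoot = (input overshoot)/R, so 13 − T = (18 − T)/6.
6·(13 − T) = 18 − T → 5·T = 78 − 18 = 60.
T = 60/5 = 12 dBV.

12 dBV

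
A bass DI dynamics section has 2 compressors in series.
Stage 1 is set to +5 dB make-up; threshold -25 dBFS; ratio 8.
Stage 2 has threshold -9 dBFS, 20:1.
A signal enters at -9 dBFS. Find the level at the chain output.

Stage 1: -9 dBFS is 16 dB over -25 dBFS; at 8:1 that becomes 2 dB over, giving -23 dBFS; +5 dB make-up → -18 dBFS.
Stage 2: below threshold (-18 ≤ -9); passes unchanged; output -18 dBFS.

-18 dBFS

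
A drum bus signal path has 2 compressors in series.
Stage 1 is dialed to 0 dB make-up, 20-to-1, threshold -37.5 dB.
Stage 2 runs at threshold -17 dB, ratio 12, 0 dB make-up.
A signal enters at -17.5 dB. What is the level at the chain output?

-36.5 dB

Stage 1: 20 dB above -37.5 dB, reduced 20:1 to 1 dB above → -36.5 dB.
Stage 2: below threshold (-36.5 ≤ -17); passes unchanged; output -36.5 dB.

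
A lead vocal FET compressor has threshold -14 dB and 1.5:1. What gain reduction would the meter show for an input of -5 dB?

3 dB

-5 dB exceeds the threshold by 9 dB.
A 1.5:1 ratio leaves 6 dB of that excess.
So the signal is attenuated by 9 − 6 = 3 dB.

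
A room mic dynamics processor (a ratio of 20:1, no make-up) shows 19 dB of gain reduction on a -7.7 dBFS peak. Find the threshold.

Gain reduction = -7.7 − (-26.7) = 19 dB; output overshoot = GR / (R − 1) = 19 / 19 = 1 dB.
Threshold = output − output overshoot = -26.7 − 1 = -27.7 dBFS.

-27.7 dBFS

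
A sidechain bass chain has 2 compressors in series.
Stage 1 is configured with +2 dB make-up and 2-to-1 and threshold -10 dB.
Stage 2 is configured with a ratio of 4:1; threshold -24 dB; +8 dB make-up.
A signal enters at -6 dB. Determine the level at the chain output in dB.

Stage 1: 4 dB above -10 dB, reduced 2:1 to 2 dB above → -8 dB; +2 dB make-up → -6 dB.
Stage 2: -6 dB is 18 dB over -24 dB; at 4:1 that becomes 4.5 dB over, giving -19.5 dB; +8 dB make-up → -11.5 dB.

-11.5 dB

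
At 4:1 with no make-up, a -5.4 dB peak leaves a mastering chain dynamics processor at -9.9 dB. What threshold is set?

Gain reduction = -5.4 − (-9.9) = 4.5 dB; output overshoot = GR / (R − 1) = 4.5 / 3 = 1.5 dB.
Threshold = output − output overshoot = -9.9 − 1.5 = -11.4 dB.

-11.4 dB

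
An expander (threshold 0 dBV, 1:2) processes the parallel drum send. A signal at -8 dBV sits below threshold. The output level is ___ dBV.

Undershoot = 0 − (-8) = 8 dB.
At 1:2, that expands to 16 dB under threshold.
Output = 0 − 16 = -16 dBV.

-16 dBV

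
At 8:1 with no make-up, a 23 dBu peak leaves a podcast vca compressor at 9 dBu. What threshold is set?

Gain reduction = 23 − 9 = 14 dB; output overshoot = GR / (R − 1) = 14 / 7 = 2 dB.
Threshold = output − output overshoot = 9 − 2 = 7 dBu.

7 dBu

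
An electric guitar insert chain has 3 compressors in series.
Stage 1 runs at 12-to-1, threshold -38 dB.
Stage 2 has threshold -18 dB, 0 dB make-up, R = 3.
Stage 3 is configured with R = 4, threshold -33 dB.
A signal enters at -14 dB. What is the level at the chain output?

Stage 1: -14 dB is 24 dB over -38 dB; at 12:1 that becomes 2 dB over, giving -36 dB.
Stage 2: below threshold (-36 ≤ -18); passes unchanged; output -36 dB.
Stage 3: -36 dB is at or below the -33 dB threshold — no compression; output -36 dB.

-36 dB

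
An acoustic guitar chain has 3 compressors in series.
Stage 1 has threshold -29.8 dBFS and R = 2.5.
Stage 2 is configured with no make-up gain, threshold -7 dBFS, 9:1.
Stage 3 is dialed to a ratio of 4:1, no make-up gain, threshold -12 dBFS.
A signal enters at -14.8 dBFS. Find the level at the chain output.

Stage 1: overshoot 15 dB → 15/2.5 = 6 dB → -23.8 dBFS.
Stage 2: -23.8 dBFS is at or below the -7 dBFS threshold — no compression; output -23.8 dBFS.
Stage 3: -23.8 dBFS ≤ -12 dBFS, so stage 3 doesn't engage; output -23.8 dBFS.

-23.8 dBFS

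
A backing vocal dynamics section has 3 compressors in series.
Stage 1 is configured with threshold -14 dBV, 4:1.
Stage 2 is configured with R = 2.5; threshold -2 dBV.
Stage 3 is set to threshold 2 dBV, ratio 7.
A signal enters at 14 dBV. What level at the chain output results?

Stage 1: 14 dBV is 28 dB over -14 dBV; at 4:1 that becomes 7 dB over, giving -7 dBV.
Stage 2: below threshold (-7 ≤ -2); passes unchanged; output -7 dBV.
Stage 3: below threshold (-7 ≤ 2); passes unchanged; output -7 dBV.

-7 dBV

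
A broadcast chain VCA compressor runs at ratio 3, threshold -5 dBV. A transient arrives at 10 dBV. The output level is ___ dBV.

Overshoot: 10 − (-5) = 15 dB.
The 15 dB excess becomes 5 dB after 3:1 reduction.
So the level is -5 + 5 = 0 dBV.

0 dBV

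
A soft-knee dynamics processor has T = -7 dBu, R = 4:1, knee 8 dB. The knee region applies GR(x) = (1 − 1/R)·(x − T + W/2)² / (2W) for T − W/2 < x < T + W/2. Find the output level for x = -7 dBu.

-7.75 dBu

x − T + W/2 = -7 − (-7) + 4 = 4.
GR = (1 − 1/4) × 4² / 16 = 0.75 × 16 / 16 = 0.75 dB.
Output = -7 − 0.75 = -7.75 dBu.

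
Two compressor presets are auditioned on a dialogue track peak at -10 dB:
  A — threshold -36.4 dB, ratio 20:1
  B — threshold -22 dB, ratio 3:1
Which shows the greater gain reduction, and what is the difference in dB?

A: GR = 26.4 − 26.4/20 = 25.08 dB.
B: GR = 12 − 12/3 = 8 dB.
Difference: 17.08 dB in favour of A.

A, by 17.08 dB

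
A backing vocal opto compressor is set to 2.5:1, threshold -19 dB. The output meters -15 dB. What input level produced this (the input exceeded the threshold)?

Post-compression overshoot = -15 − (-19) = 4 dB.
Before 2.5:1 compression the overshoot was 4 × 2.5 = 10 dB, so input = -19 + 10 = -9 dB.

-9 dB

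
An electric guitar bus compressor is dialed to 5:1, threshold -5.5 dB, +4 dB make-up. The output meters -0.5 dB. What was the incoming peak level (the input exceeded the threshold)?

Stripping the +4 dB make-up gives -4.5 dB at the gain stage.
The compressed level sits -4.5 − (-5.5) = 1 dB over threshold.
Undo the ratio: input overshoot = 1 × 5 = 5 dB, giving input = -0.5 dB.

-0.5 dB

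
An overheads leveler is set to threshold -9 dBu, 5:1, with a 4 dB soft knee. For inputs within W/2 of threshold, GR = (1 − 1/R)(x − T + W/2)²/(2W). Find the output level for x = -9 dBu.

-9.4 dBu

x − T + W/2 = -9 − (-9) + 2 = 2.
GR = (1 − 1/5) × 2² / 8 = 0.8 × 4 / 8 = 0.4 dB.
Output = -9 − 0.4 = -9.4 dBu.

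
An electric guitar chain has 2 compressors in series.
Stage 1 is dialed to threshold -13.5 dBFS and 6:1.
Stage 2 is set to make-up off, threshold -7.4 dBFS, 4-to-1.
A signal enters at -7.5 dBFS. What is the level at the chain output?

Stage 1: 6 dB above -13.5 dBFS, reduced 6:1 to 1 dB above → -12.5 dBFS.
Stage 2: below threshold (-12.5 ≤ -7.4); passes unchanged; output -12.5 dBFS.

-12.5 dBFS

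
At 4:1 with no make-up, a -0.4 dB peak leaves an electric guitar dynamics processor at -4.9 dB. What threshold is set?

Gain reduction = -0.4 − (-4.9) = 4.5 dB; output overshoot = GR / (R − 1) = 4.5 / 3 = 1.5 dB.
Threshold = output − output overshoot = -4.9 − 1.5 = -6.4 dB.

-6.4 dB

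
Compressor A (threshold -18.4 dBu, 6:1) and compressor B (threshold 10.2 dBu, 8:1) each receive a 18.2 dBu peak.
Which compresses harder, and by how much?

A, by 23.5 dB

A: 36.6 dB over, compressed to 6.1 dB over, so 30.5 dB of GR.
B: 8 dB over, compressed to 1 dB over, so 7 dB of GR.
A applies 23.5 dB more gain reduction.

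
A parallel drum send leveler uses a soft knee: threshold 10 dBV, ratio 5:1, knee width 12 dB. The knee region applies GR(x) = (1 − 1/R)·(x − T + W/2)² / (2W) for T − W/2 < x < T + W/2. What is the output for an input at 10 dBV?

x − T + W/2 = 10 − 10 + 6 = 6.
GR = (1 − 1/5) × 6² / 24 = 0.8 × 36 / 24 = 1.2 dB.
Output = 10 − 1.2 = 8.8 dBV.

8.8 dBV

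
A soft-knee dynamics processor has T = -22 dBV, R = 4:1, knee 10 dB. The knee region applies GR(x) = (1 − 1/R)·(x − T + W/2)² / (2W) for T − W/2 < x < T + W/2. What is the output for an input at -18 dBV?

x − T + W/2 = -18 − (-22) + 5 = 9.
GR = (1 − 1/4) × 9² / 20 = 0.75 × 81 / 20 = 3.0375 dB.
Output = -18 − 3.0375 = -21.0375 dBV.

-21.0375 dBV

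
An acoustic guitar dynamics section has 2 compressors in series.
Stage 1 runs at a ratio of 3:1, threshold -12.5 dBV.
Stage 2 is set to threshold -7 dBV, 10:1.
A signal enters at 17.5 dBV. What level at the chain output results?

-6.55 dBV

Stage 1: 17.5 dBV is 30 dB over -12.5 dBV; at 3:1 that becomes 10 dB over, giving -2.5 dBV.
Stage 2: -2.5 dBV is 4.5 dB over -7 dBV; at 10:1 that becomes 0.45 dB over, giving -6.55 dBV.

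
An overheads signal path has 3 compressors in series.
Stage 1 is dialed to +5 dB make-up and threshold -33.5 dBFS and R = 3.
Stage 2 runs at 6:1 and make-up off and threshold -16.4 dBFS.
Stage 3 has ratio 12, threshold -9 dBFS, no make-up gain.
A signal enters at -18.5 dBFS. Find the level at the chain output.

-23.5 dBFS

Stage 1: overshoot 15 dB → 15/3 = 5 dB → -28.5 dBFS; +5 dB make-up → -23.5 dBFS.
Stage 2: -23.5 dBFS is at or below the -16.4 dBFS threshold — no compression; output -23.5 dBFS.
Stage 3: -23.5 dBFS ≤ -9 dBFS, so stage 3 doesn't engage; output -23.5 dBFS.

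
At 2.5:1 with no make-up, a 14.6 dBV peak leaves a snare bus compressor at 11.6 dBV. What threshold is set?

Input is 5 dB above T (since output overshoot × R = input overshoot: (11.6 − T)·2.5 = 14.6 − T gives T = 9.6 dBV).
Check: 9.6 + (14.6 − 9.6)/2.5 = 9.6 + 2 = 11.6 dBV. ✓

9.6 dBV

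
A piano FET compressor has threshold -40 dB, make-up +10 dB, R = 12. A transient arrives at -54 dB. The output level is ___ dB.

-44 dB

-54 dB is 14 dB below the -40 dB threshold, so no gain reduction is applied.
Make-up gain adds 10 dB: -54 + 10 = -44 dB.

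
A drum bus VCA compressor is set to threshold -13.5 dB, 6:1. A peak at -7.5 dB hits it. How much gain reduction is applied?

-7.5 dB exceeds the threshold by 6 dB.
After 6:1 compression the overshoot becomes 6/6 = 1 dB.
So the signal is attenuated by 6 − 1 = 5 dB.

5 dB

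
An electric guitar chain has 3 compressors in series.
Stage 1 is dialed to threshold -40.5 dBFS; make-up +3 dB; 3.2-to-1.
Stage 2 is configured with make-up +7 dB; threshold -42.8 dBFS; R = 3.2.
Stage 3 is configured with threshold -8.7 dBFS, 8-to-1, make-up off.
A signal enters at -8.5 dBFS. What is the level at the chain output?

-31.01875 dBFS

Stage 1: 32 dB above -40.5 dBFS, reduced 3.2:1 to 10 dB above → -30.5 dBFS; +3 dB make-up → -27.5 dBFS.
Stage 2: 15.3 dB above -42.8 dBFS, reduced 3.2:1 to 4.78125 dB above → -38.01875 dBFS; +7 dB make-up → -31.01875 dBFS.
Stage 3: below threshold (-31.01875 ≤ -8.7); passes unchanged; output -31.01875 dBFS.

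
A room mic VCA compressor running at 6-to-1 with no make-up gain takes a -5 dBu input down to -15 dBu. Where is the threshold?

Let T be the threshold. Output overshoot = (input overshoot)/R, so -15 − T = (-5 − T)/6.
6·(-15 − T) = -5 − T → 5·T = -90 − (-5) = -85.
T = -85/5 = -17 dBu.

-17 dBu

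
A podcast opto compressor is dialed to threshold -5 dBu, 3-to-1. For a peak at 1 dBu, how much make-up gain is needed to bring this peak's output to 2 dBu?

The peak compresses to -5 + 6/3 = -3 dBu.
To reach 2 dBu requires 2 − (-3) = 5 dB of make-up.

5 dB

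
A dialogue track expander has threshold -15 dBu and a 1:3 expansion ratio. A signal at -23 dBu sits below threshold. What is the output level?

-39 dBu

Below threshold, a 1:3 expander applies gain = (3−1)×(T − x) of attenuation.
(3−1) × 8 = 16 dB, so output = -23 − 16 = -39 dBu.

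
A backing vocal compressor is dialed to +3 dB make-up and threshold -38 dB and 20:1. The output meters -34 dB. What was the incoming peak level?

-18 dB

Stripping the +3 dB make-up gives -37 dB at the gain stage.
The compressed level sits -37 − (-38) = 1 dB over threshold.
Before 20:1 compression the overshoot was 1 × 20 = 20 dB, so input = -38 + 20 = -18 dB.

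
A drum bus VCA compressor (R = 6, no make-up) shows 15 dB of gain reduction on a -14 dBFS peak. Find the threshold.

-32 dBFS

Input is 18 dB above T (since output overshoot × R = input overshoot: (-29 − T)·6 = -14 − T gives T = -32 dBFS).
Check: -32 + (-14 − (-32))/6 = -32 + 3 = -29 dBFS. ✓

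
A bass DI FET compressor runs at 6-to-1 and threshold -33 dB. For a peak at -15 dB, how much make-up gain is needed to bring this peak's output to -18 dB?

12 dB

The peak compresses to -33 + 18/6 = -30 dB.
To reach -18 dB requires -18 − (-30) = 12 dB of make-up.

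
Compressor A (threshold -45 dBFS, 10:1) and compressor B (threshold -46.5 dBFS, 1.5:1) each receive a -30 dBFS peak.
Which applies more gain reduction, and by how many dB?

A: GR = 15 − 15/10 = 13.5 dB.
B: GR = 16.5 − 16.5/1.5 = 5.5 dB.
Difference: 8 dB in favour of A.

A, by 8 dB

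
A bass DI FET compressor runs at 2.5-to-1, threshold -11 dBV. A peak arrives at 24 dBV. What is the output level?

3 dBV

24 dBV sits 35 dB over threshold.
2.5:1 compression reduces that to 35/2.5 = 14 dB over.
So the level is -11 + 14 = 3 dBV.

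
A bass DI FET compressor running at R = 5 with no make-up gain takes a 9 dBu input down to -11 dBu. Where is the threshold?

Input is 25 dB above T (since output overshoot × R = input overshoot: (-11 − T)·5 = 9 − T gives T = -16 dBu).
Check: -16 + (9 − (-16))/5 = -16 + 5 = -11 dBu. ✓

-16 dBu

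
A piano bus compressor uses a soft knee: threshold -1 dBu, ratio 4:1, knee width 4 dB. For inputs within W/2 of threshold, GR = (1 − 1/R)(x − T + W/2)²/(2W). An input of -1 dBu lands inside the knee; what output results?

x − T + W/2 = -1 − (-1) + 2 = 2.
GR = (1 − 1/4) × 2² / 8 = 0.75 × 4 / 8 = 0.375 dB.
Output = -1 − 0.375 = -1.375 dBu.

-1.375 dBu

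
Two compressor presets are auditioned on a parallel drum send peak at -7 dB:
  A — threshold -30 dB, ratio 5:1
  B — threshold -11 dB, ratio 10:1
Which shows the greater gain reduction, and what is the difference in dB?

A: overshoot 23 dB → output overshoot 4.6 dB → GR 18.4 dB.
B: overshoot 4 dB → output overshoot 0.4 dB → GR 3.6 dB.
A reduces 14.8 dB more.

A, by 14.8 dB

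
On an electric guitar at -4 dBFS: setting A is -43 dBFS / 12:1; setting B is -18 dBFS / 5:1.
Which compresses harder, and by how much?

A: 39 dB over, compressed to 3.25 dB over, so 35.75 dB of GR.
B: 14 dB over, compressed to 2.8 dB over, so 11.2 dB of GR.
A applies 24.55 dB more gain reduction.

A, by 24.55 dB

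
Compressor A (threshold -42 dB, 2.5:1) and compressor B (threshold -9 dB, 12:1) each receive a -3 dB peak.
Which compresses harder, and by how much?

A: GR = 39 − 39/2.5 = 23.4 dB.
B: GR = 6 − 6/12 = 5.5 dB.
A reduces 17.9 dB more.

A, by 17.9 dB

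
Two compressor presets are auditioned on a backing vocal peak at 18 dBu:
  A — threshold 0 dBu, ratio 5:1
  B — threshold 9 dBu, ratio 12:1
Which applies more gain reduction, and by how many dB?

A: overshoot 18 dB → output overshoot 3.6 dB → GR 14.4 dB.
B: overshoot 9 dB → output overshoot 0.75 dB → GR 8.25 dB.
A applies 6.15 dB more gain reduction.

A, by 6.15 dB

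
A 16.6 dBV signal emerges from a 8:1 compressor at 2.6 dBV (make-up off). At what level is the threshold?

0.6 dBV

Input is 16 dB above T (since output overshoot × R = input overshoot: (2.6 − T)·8 = 16.6 − T gives T = 0.6 dBV).
Check: 0.6 + (16.6 − 0.6)/8 = 0.6 + 2 = 2.6 dBV. ✓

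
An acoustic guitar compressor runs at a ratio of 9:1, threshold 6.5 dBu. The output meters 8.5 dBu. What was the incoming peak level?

24.5 dBu

That's 2 dB above the 6.5 dBu threshold.
Before 9:1 compression the overshoot was 2 × 9 = 18 dB, so input = 6.5 + 18 = 24.5 dBu.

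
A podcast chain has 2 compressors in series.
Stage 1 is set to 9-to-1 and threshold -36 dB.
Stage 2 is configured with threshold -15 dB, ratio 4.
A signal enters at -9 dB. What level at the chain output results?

-33 dB

Stage 1: -9 dB is 27 dB over -36 dB; at 9:1 that becomes 3 dB over, giving -33 dB.
Stage 2: -33 dB is at or below the -15 dB threshold — no compression; output -33 dB.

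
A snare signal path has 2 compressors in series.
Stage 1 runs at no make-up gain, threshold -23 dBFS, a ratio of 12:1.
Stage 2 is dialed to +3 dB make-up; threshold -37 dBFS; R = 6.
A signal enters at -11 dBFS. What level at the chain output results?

Stage 1: 12 dB above -23 dBFS, reduced 12:1 to 1 dB above → -22 dBFS.
Stage 2: 15 dB above -37 dBFS, reduced 6:1 to 2.5 dB above → -34.5 dBFS; +3 dB make-up → -31.5 dBFS.

-31.5 dBFS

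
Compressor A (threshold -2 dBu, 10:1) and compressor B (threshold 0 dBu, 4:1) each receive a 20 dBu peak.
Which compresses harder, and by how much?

A, by 4.8 dB

A: GR = 22 − 22/10 = 19.8 dB.
B: GR = 20 − 20/4 = 15 dB.
A applies 4.8 dB more gain reduction.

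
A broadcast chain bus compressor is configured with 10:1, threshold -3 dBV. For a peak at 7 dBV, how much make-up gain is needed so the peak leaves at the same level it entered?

The peak compresses to -3 + 10/10 = -2 dBV.
To reach 7 dBV requires 7 − (-2) = 9 dB of make-up.

9 dB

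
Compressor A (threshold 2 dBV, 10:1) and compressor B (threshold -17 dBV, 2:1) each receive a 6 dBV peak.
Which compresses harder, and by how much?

B, by 7.9 dB

A: GR = 4 − 4/10 = 3.6 dB.
B: GR = 23 − 23/2 = 11.5 dB.
B reduces 7.9 dB more.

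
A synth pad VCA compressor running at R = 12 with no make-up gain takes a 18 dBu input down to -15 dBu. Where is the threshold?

-18 dBu

Gain reduction = 18 − (-15) = 33 dB; output overshoot = GR / (R − 1) = 33 / 11 = 3 dB.
Threshold = output − output overshoot = -15 − 3 = -18 dBu.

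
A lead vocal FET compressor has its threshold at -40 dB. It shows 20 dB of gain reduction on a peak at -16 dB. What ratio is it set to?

6:1

Input overshoot = -16 − (-40) = 24 dB.
Output overshoot = 24 − 20 = 4 dB.
Ratio = input overshoot / output overshoot = 24 / 4 = 6.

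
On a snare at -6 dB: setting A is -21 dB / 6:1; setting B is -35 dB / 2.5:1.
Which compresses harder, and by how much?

A: GR = 15 − 15/6 = 12.5 dB.
B: GR = 29 − 29/2.5 = 17.4 dB.
B reduces 4.9 dB more.

B, by 4.9 dB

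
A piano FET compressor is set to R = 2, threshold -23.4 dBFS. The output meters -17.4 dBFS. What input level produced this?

-11.4 dBFS

That's 6 dB above the -23.4 dBFS threshold.
Before 2:1 compression the overshoot was 6 × 2 = 12 dB, so input = -23.4 + 12 = -11.4 dBFS.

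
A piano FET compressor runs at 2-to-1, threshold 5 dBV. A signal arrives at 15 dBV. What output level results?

10 dBV

Overshoot: 15 − 5 = 10 dB.
2:1 compression reduces that to 10/2 = 5 dB over.
Output = 5 + 5 = 10 dBV.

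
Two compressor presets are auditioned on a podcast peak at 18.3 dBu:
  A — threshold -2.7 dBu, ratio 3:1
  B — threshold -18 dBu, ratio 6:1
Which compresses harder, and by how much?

A: overshoot 21 dB → output overshoot 7 dB → GR 14 dB.
B: overshoot 36.3 dB → output overshoot 6.05 dB → GR 30.25 dB.
Difference: 16.25 dB in favour of B.

B, by 16.25 dB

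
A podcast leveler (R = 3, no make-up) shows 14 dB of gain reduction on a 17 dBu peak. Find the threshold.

Gain reduction = 17 − 3 = 14 dB; output overshoot = GR / (R − 1) = 14 / 2 = 7 dB.
Threshold = output − output overshoot = 3 − 7 = -4 dBu.

-4 dBu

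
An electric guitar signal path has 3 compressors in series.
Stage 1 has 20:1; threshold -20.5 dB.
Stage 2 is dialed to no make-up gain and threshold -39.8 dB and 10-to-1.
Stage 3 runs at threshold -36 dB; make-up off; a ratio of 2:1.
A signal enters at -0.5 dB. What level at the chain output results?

-37.77 dB

Stage 1: -0.5 dB is 20 dB over -20.5 dB; at 20:1 that becomes 1 dB over, giving -19.5 dB.
Stage 2: -19.5 dB is 20.3 dB over -39.8 dB; at 10:1 that becomes 2.03 dB over, giving -37.77 dB.
Stage 3: -37.77 dB ≤ -36 dB, so stage 3 doesn't engage; output -37.77 dB.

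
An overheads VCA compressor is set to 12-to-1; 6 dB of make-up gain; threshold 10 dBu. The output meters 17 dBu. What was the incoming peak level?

22 dBu

Remove make-up: 17 − 6 = 11 dBu.
The compressed level sits 11 − 10 = 1 dB over threshold.
Input overshoot = R × output overshoot = 12 dB → input = 10 + 12 = 22 dBu.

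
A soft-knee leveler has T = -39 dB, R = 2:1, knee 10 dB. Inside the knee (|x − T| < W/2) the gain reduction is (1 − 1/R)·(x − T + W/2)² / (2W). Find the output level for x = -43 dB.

x − T + W/2 = -43 − (-39) + 5 = 1.
GR = (1 − 1/2) × 1² / 20 = 0.5 × 1 / 20 = 0.025 dB.
Output = -43 − 0.025 = -43.025 dB.

-43.025 dB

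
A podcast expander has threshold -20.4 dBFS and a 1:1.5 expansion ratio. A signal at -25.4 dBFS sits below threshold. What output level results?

-27.9 dBFS

Below threshold, a 1:1.5 expander applies gain = (1.5−1)×(T − x) of attenuation.
(1.5−1) × 5 = 2.5 dB, so output = -25.4 − 2.5 = -27.9 dBFS.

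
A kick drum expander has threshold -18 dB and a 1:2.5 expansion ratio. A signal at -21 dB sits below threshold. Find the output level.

The input is 3 dB below the -18 dB threshold.
A 1:2.5 expander multiplies undershoot by 2.5: 3 × 2.5 = 7.5 dB below threshold.
Output = -18 − 7.5 = -25.5 dB.

-25.5 dB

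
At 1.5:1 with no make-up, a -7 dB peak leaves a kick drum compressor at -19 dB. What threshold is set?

-43 dB

Gain reduction = -7 − (-19) = 12 dB; output overshoot = GR / (R − 1) = 12 / 0.5 = 24 dB.
Threshold = output − output overshoot = -19 − 24 = -43 dB.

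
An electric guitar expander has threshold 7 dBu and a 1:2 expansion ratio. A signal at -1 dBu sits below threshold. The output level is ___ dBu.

-9 dBu

Below threshold, a 1:2 expander applies gain = (2−1)×(T − x) of attenuation.
(2−1) × 8 = 8 dB, so output = -1 − 8 = -9 dBu.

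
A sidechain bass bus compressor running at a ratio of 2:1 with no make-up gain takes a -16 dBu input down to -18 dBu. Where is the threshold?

-20 dBu

Gain reduction = -16 − (-18) = 2 dB; output overshoot = GR / (R − 1) = 2 / 1 = 2 dB.
Threshold = output − output overshoot = -18 − 2 = -20 dBu.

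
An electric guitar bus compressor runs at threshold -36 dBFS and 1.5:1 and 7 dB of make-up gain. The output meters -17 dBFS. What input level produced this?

-18 dBFS

Before make-up, the level was -17 − 7 = -24 dBFS.
That's 12 dB above the -36 dBFS threshold.
Undo the ratio: input overshoot = 12 × 1.5 = 18 dB, giving input = -18 dBFS.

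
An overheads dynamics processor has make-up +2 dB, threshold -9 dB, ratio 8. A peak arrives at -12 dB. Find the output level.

-10 dB

-12 dB is 3 dB below the -9 dB threshold, so no gain reduction is applied.
Make-up gain adds 2 dB: -12 + 2 = -10 dB.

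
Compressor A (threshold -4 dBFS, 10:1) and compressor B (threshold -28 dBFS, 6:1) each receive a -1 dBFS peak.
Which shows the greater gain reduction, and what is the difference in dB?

B, by 19.8 dB

A: overshoot 3 dB → output overshoot 0.3 dB → GR 2.7 dB.
B: overshoot 27 dB → output overshoot 4.5 dB → GR 22.5 dB.
B reduces 19.8 dB more.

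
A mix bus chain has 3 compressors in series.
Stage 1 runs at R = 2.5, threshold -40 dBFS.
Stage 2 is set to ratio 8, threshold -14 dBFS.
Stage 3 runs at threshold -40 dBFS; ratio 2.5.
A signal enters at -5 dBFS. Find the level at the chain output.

-34.4 dBFS

Stage 1: 35 dB above -40 dBFS, reduced 2.5:1 to 14 dB above → -26 dBFS.
Stage 2: -26 dBFS ≤ -14 dBFS, so stage 2 doesn't engage; output -26 dBFS.
Stage 3: -26 dBFS is 14 dB over -40 dBFS; at 2.5:1 that becomes 5.6 dB over, giving -34.4 dBFS.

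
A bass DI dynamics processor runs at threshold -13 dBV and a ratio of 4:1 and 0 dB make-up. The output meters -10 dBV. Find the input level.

-1 dBV

Post-compression overshoot = -10 − (-13) = 3 dB.
Before 4:1 compression the overshoot was 3 × 4 = 12 dB, so input = -13 + 12 = -1 dBV.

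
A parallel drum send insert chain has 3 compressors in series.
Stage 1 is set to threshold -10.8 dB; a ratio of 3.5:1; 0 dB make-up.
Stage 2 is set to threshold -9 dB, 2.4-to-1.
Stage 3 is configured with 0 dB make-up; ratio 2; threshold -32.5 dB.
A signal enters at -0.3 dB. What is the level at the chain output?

-20.5 dB

Stage 1: 10.5 dB above -10.8 dB, reduced 3.5:1 to 3 dB above → -7.8 dB.
Stage 2: 1.2 dB above -9 dB, reduced 2.4:1 to 0.5 dB above → -8.5 dB.
Stage 3: 24 dB above -32.5 dB, reduced 2:1 to 12 dB above → -20.5 dB.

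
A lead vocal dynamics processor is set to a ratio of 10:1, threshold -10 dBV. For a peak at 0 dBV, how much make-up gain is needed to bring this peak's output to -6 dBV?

3 dB

The peak compresses to -10 + 10/10 = -9 dBV.
To reach -6 dBV requires -6 − (-9) = 3 dB of make-up.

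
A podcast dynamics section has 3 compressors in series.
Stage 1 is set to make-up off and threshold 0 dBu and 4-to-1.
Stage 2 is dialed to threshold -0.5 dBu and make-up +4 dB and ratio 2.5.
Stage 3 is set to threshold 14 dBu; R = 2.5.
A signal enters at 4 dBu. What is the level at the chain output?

Stage 1: 4 dBu is 4 dB over 0 dBu; at 4:1 that becomes 1 dB over, giving 1 dBu.
Stage 2: 1.5 dB above -0.5 dBu, reduced 2.5:1 to 0.6 dB above → 0.1 dBu; +4 dB make-up → 4.1 dBu.
Stage 3: below threshold (4.1 ≤ 14); passes unchanged; output 4.1 dBu.

4.1 dBu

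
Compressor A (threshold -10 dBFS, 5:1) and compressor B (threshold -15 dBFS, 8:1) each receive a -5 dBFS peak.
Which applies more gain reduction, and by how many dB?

B, by 4.75 dB

A: overshoot 5 dB → output overshoot 1 dB → GR 4 dB.
B: overshoot 10 dB → output overshoot 1.25 dB → GR 8.75 dB.
Difference: 4.75 dB in favour of B.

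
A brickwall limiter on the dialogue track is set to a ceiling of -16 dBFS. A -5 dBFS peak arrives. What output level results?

At ∞:1, everything above -16 dBFS is held at the ceiling.

-16 dBFS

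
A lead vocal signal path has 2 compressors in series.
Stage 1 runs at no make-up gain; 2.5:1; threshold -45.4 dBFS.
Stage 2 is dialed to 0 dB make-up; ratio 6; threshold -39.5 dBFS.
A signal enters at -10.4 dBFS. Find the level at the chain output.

Stage 1: -10.4 dBFS is 35 dB over -45.4 dBFS; at 2.5:1 that becomes 14 dB over, giving -31.4 dBFS.
Stage 2: overshoot 8.1 dB → 8.1/6 = 1.35 dB → -38.15 dBFS.

-38.15 dBFS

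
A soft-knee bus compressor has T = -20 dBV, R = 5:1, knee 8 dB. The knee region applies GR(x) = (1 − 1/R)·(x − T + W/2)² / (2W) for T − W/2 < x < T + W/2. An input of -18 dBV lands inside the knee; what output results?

-19.8 dBV

x − T + W/2 = -18 − (-20) + 4 = 6.
GR = (1 − 1/5) × 6² / 16 = 0.8 × 36 / 16 = 1.8 dB.
Output = -18 − 1.8 = -19.8 dBV.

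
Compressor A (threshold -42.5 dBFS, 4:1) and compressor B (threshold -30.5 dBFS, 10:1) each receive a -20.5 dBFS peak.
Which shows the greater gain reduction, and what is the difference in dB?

A: 22 dB over, compressed to 5.5 dB over, so 16.5 dB of GR.
B: 10 dB over, compressed to 1 dB over, so 9 dB of GR.
A reduces 7.5 dB more.

A, by 7.5 dB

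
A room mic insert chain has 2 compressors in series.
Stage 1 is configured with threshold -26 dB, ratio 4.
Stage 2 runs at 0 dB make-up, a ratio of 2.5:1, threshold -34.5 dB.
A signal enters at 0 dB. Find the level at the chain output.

-28.5 dB

Stage 1: 26 dB above -26 dB, reduced 4:1 to 6.5 dB above → -19.5 dB.
Stage 2: 15 dB above -34.5 dB, reduced 2.5:1 to 6 dB above → -28.5 dB.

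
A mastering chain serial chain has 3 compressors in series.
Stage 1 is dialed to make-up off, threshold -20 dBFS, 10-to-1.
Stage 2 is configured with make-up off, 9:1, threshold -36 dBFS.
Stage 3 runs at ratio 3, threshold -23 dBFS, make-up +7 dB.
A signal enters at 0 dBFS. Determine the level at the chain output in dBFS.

Stage 1: 20 dB above -20 dBFS, reduced 10:1 to 2 dB above → -18 dBFS.
Stage 2: 18 dB above -36 dBFS, reduced 9:1 to 2 dB above → -34 dBFS.
Stage 3: -34 dBFS is at or below the -23 dBFS threshold — no compression; make-up brings it to -27 dBFS.

-27 dBFS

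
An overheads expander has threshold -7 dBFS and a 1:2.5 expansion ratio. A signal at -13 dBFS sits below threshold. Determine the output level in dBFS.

-22 dBFS

Undershoot = (-7) − (-13) = 6 dB.
At 1:2.5, that expands to 15 dB under threshold.
Output = -7 − 15 = -22 dBFS.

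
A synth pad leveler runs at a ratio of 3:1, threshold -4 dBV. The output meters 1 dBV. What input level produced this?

The compressed level sits 1 − (-4) = 5 dB over threshold.
Undo the ratio: input overshoot = 5 × 3 = 15 dB, giving input = 11 dBV.

11 dBV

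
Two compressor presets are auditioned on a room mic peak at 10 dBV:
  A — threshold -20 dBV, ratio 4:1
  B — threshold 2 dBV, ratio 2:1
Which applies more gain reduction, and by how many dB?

A: overshoot 30 dB → output overshoot 7.5 dB → GR 22.5 dB.
B: overshoot 8 dB → output overshoot 4 dB → GR 4 dB.
A applies 18.5 dB more gain reduction.

A, by 18.5 dB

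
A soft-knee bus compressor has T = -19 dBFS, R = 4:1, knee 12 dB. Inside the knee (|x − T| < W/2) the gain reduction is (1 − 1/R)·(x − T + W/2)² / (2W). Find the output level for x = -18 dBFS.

x − T + W/2 = -18 − (-19) + 6 = 7.
GR = (1 − 1/4) × 7² / 24 = 0.75 × 49 / 24 = 1.53125 dB.
Output = -18 − 1.53125 = -19.53125 dBFS.

-19.53125 dBFS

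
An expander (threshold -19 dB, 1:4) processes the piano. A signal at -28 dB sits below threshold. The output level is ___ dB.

-55 dB

Undershoot = (-19) − (-28) = 9 dB.
At 1:4, that expands to 36 dB under threshold.
Output = -19 − 36 = -55 dB.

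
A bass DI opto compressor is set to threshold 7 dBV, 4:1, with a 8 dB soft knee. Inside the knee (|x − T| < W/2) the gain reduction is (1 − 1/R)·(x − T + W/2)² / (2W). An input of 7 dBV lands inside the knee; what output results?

x − T + W/2 = 7 − 7 + 4 = 4.
GR = (1 − 1/4) × 4² / 16 = 0.75 × 16 / 16 = 0.75 dB.
Output = 7 − 0.75 = 6.25 dBV.

6.25 dBV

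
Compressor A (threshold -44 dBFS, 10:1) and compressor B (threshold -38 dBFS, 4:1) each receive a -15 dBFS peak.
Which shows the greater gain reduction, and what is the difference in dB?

A, by 8.85 dB

A: 29 dB over, compressed to 2.9 dB over, so 26.1 dB of GR.
B: 23 dB over, compressed to 5.75 dB over, so 17.25 dB of GR.
A applies 8.85 dB more gain reduction.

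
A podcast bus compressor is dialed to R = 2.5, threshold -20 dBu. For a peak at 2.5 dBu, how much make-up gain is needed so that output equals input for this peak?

Without make-up, output = threshold + overshoot/2.5 = -20 + 9 = -11 dBu.
Gap to target: 13.5 dB.

13.5 dB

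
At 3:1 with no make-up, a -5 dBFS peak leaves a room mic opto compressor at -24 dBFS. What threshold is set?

Input is 28.5 dB above T (since output overshoot × R = input overshoot: (-24 − T)·3 = -5 − T gives T = -33.5 dBFS).
Check: -33.5 + (-5 − (-33.5))/3 = -33.5 + 9.5 = -24 dBFS. ✓

-33.5 dBFS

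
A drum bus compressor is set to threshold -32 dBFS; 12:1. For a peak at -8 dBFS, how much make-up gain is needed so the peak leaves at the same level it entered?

22 dB

Overshoot 24 dB → 24/12 = 2 dB after compression, so the compressed level is -32 + 2 = -30 dBFS.
Make-up = target − compressed = -8 − (-30) = 22 dB.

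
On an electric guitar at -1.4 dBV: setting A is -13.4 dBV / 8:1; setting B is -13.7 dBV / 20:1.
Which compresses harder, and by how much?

B, by 1.185 dB

A: overshoot 12 dB → output overshoot 1.5 dB → GR 10.5 dB.
B: overshoot 12.3 dB → output overshoot 0.615 dB → GR 11.685 dB.
Difference: 1.185 dB in favour of B.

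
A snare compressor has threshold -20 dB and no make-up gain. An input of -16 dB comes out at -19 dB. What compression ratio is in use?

Input overshoot = -16 − (-20) = 4 dB; output overshoot = -19 − (-20) = 1 dB.
Ratio = 4 / 1 = 4.

4:1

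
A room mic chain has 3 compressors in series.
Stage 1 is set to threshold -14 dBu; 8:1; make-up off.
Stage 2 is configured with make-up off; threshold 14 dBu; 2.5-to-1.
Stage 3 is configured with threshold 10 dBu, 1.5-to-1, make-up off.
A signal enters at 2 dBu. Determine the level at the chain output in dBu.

-12 dBu

Stage 1: 16 dB above -14 dBu, reduced 8:1 to 2 dB above → -12 dBu.
Stage 2: -12 dBu ≤ 14 dBu, so stage 2 doesn't engage; output -12 dBu.
Stage 3: below threshold (-12 ≤ 10); passes unchanged; output -12 dBu.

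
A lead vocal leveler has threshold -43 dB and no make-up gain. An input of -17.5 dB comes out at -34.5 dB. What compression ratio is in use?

Input overshoot = -17.5 − (-43) = 25.5 dB; output overshoot = -34.5 − (-43) = 8.5 dB.
Ratio = 25.5 / 8.5 = 3.

3:1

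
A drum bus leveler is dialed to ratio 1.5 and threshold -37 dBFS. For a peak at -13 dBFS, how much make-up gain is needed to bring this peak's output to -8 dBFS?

Without make-up, output = threshold + overshoot/1.5 = -37 + 16 = -21 dBFS.
Gap to target: 13 dB.

13 dB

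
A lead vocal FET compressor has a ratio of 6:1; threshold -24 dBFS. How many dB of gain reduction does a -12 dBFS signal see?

-12 dBFS exceeds the threshold by 12 dB.
A 6:1 ratio leaves 2 dB of that excess.
GR = overshoot in − overshoot out = 12 − 2 = 10 dB.

10 dB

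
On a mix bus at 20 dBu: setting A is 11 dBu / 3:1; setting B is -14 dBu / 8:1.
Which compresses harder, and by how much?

B, by 23.75 dB

A: overshoot 9 dB → output overshoot 3 dB → GR 6 dB.
B: overshoot 34 dB → output overshoot 4.25 dB → GR 29.75 dB.
Difference: 23.75 dB in favour of B.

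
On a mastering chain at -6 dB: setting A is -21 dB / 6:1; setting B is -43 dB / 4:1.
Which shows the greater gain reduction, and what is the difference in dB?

A: GR = 15 − 15/6 = 12.5 dB.
B: GR = 37 − 37/4 = 27.75 dB.
B reduces 15.25 dB more.

B, by 15.25 dB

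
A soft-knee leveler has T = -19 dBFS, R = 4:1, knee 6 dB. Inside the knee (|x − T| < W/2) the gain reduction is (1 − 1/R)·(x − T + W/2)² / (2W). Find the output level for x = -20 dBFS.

-20.25 dBFS

x − T + W/2 = -20 − (-19) + 3 = 2.
GR = (1 − 1/4) × 2² / 12 = 0.75 × 4 / 12 = 0.25 dB.
Output = -20 − 0.25 = -20.25 dBFS.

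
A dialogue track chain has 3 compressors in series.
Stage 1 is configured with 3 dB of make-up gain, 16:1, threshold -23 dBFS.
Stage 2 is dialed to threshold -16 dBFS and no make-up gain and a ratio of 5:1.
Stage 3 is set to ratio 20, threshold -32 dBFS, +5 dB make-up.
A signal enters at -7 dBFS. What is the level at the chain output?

-26.35 dBFS

Stage 1: 16 dB above -23 dBFS, reduced 16:1 to 1 dB above → -22 dBFS; +3 dB make-up → -19 dBFS.
Stage 2: below threshold (-19 ≤ -16); passes unchanged; output -19 dBFS.
Stage 3: 13 dB above -32 dBFS, reduced 20:1 to 0.65 dB above → -31.35 dBFS; +5 dB make-up → -26.35 dBFS.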